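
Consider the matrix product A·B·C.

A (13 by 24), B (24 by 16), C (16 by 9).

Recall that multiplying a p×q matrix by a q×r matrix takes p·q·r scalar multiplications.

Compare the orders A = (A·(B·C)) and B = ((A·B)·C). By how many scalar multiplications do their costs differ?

600

Order A = (A·(B·C)): (B·C): 24×16 by 16×9 → 24×9, cost 24·16·9 = 3456; (A·(B·C)): 13×24 by 24×9 → 13×9, cost 13·24·9 = 2808; cumulative 6264. Total 6264.
Order B = ((A·B)·C): (A·B): 13×24 by 24×16 → 13×16, cost 13·24·16 = 4992; ((A·B)·C): 13×16 by 16×9 → 13×9, cost 13·16·9 = 1872; cumulative 6864. Total 6864.
Difference: |6264 − 6864| = 600.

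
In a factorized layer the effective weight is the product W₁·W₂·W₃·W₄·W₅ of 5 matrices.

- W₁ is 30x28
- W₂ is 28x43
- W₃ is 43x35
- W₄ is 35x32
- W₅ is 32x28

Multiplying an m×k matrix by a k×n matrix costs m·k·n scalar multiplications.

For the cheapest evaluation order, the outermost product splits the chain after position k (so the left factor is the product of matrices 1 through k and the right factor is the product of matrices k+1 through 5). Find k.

Adjacent pairs: W₁W₂ = 30·28·43 = 36120; W₂W₃ = 28·43·35 = 42140; W₃W₄ = 43·35·32 = 48160; W₄W₅ = 35·32·28 = 31360.
Length 3: W₁..W₃: k=1: 0+42140+30·28·35=71540; k=2: 36120+0+30·43·35=81270 → min 71540 | W₂..W₄: k=2: 0+48160+28·43·32=86688; k=3: 42140+0+28·35·32=73500 → min 73500 | W₃..W₅: k=3: 0+31360+43·35·28=73500; k=4: 48160+0+43·32·28=86688 → min 73500.
Length 4: W₁..W₄: k=1: 0+73500+30·28·32=100380; k=2: 36120+48160+30·43·32=125560; k=3: 71540+0+30·35·32=105140 → min 100380 | W₂..W₅: k=2: 0+73500+28·43·28=107212; k=3: 42140+31360+28·35·28=100940; k=4: 73500+0+28·32·28=98588 → min 98588.
Top-level splits: k=1: (W₁..W₁)·(W₂..W₅) → 0+98588+30·28·28 = 122108; k=2: (W₁..W₂)·(W₃..W₅) → 36120+73500+30·43·28 = 145740; k=3: (W₁..W₃)·(W₄..W₅) → 71540+31360+30·35·28 = 132300; k=4: (W₁..W₄)·(W₅..W₅) → 100380+0+30·32·28 = 127260.
Best split is after W₁, i.e. k = 1.

1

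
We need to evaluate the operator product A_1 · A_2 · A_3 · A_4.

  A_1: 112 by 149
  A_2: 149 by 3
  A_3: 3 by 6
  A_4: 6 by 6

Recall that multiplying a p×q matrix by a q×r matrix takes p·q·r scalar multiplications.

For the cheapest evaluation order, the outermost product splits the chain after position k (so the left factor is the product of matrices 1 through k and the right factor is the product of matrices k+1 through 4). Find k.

2

Adjacent pairs: A_1A_2 = 112·149·3 = 50064; A_2A_3 = 149·3·6 = 2682; A_3A_4 = 3·6·6 = 108.
Length 3: A_1..A_3: k=1: 0+2682+112·149·6=102810; k=2: 50064+0+112·3·6=52080 → min 52080 | A_2..A_4: k=2: 0+108+149·3·6=2790; k=3: 2682+0+149·6·6=8046 → min 2790.
Top-level splits: k=1: (A_1..A_1)·(A_2..A_4) → 0+2790+112·149·6 = 102918; k=2: (A_1..A_2)·(A_3..A_4) → 50064+108+112·3·6 = 52188; k=3: (A_1..A_3)·(A_4..A_4) → 52080+0+112·6·6 = 56112.
Best split is after A_2, i.e. k = 2.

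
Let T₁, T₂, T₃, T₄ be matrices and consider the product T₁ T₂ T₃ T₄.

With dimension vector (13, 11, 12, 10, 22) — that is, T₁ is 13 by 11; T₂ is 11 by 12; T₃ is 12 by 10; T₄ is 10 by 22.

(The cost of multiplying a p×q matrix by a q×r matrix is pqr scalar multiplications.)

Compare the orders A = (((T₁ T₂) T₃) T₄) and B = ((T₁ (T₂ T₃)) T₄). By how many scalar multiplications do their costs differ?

Order A = (((T₁ T₂) T₃) T₄): (T₁ T₂): 13×11 by 11×12 → 13×12, cost 13·11·12 = 1716; ((T₁ T₂) T₃): 13×12 by 12×10 → 13×10, cost 13·12·10 = 1560; cumulative 3276; (((T₁ T₂) T₃) T₄): 13×10 by 10×22 → 13×22, cost 13·10·22 = 2860; cumulative 6136. Total 6136.
Order B = ((T₁ (T₂ T₃)) T₄): (T₂ T₃): 11×12 by 12×10 → 11×10, cost 11·12·10 = 1320; (T₁ (T₂ T₃)): 13×11 by 11×10 → 13×10, cost 13·11·10 = 1430; cumulative 2750; ((T₁ (T₂ T₃)) T₄): 13×10 by 10×22 → 13×22, cost 13·10·22 = 2860; cumulative 5610. Total 5610.
Difference: |6136 − 5610| = 526.

526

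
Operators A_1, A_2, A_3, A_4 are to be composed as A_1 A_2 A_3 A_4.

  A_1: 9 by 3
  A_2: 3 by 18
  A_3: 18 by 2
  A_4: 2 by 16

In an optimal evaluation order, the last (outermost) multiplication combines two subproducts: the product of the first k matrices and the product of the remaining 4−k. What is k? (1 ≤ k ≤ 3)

3

Adjacent pairs: A_1A_2 = 9·3·18 = 486; A_2A_3 = 3·18·2 = 108; A_3A_4 = 18·2·16 = 576.
Length 3: A_1..A_3: k=1: 0+108+9·3·2=162; k=2: 486+0+9·18·2=810 → min 162 | A_2..A_4: k=2: 0+576+3·18·16=1440; k=3: 108+0+3·2·16=204 → min 204.
Top-level splits: k=1: (A_1..A_1)·(A_2..A_4) → 0+204+9·3·16 = 636; k=2: (A_1..A_2)·(A_3..A_4) → 486+576+9·18·16 = 3654; k=3: (A_1..A_3)·(A_4..A_4) → 162+0+9·2·16 = 450.
Best split is after A_3, i.e. k = 3.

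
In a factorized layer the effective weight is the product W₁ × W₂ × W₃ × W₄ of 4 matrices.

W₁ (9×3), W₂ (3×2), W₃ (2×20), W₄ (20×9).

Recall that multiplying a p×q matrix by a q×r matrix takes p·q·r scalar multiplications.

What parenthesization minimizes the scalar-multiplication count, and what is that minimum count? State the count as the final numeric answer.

576

Adjacent pairs: W₁W₂ = 9·3·2 = 54; W₂W₃ = 3·2·20 = 120; W₃W₄ = 2·20·9 = 360.
Length 3: W₁..W₃: k=1: 0+120+9·3·20=660; k=2: 54+0+9·2·20=414 → min 414 | W₂..W₄: k=2: 0+360+3·2·9=414; k=3: 120+0+3·20·9=660 → min 414.
Length 4: W₁..W₄: k=1: 0+414+9·3·9=657; k=2: 54+360+9·2·9=576; k=3: 414+0+9·20·9=2034 → min 576.
Optimal parenthesization: ((W₁ × W₂) × (W₃ × W₄)) with cost 576.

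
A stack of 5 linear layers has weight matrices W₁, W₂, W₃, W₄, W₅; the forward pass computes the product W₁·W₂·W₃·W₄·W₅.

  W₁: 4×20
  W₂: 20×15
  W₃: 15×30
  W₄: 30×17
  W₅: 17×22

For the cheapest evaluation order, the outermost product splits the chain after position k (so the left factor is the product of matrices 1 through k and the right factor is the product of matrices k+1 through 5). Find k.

4

Adjacent pairs: W₁W₂ = 4·20·15 = 1200; W₂W₃ = 20·15·30 = 9000; W₃W₄ = 15·30·17 = 7650; W₄W₅ = 30·17·22 = 11220.
Length 3: W₁..W₃: k=1: 0+9000+4·20·30=11400; k=2: 1200+0+4·15·30=3000 → min 3000 | W₂..W₄: k=2: 0+7650+20·15·17=12750; k=3: 9000+0+20·30·17=19200 → min 12750 | W₃..W₅: k=3: 0+11220+15·30·22=21120; k=4: 7650+0+15·17·22=13260 → min 13260.
Length 4: W₁..W₄: k=1: 0+12750+4·20·17=14110; k=2: 1200+7650+4·15·17=9870; k=3: 3000+0+4·30·17=5040 → min 5040 | W₂..W₅: k=2: 0+13260+20·15·22=19860; k=3: 9000+11220+20·30·22=33420; k=4: 12750+0+20·17·22=20230 → min 19860.
Top-level splits: k=1: (W₁..W₁)·(W₂..W₅) → 0+19860+4·20·22 = 21620; k=2: (W₁..W₂)·(W₃..W₅) → 1200+13260+4·15·22 = 15780; k=3: (W₁..W₃)·(W₄..W₅) → 3000+11220+4·30·22 = 16860; k=4: (W₁..W₄)·(W₅..W₅) → 5040+0+4·17·22 = 6536.
Best split is after W₄, i.e. k = 4.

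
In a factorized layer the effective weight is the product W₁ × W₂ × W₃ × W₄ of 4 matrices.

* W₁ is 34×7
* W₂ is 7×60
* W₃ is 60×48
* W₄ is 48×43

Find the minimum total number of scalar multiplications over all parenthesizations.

Adjacent pairs: W₁W₂ = 34·7·60 = 14280; W₂W₃ = 7·60·48 = 20160; W₃W₄ = 60·48·43 = 123840.
Length 3: W₁..W₃: k=1: 0+20160+34·7·48=31584; k=2: 14280+0+34·60·48=112200 → min 31584 | W₂..W₄: k=2: 0+123840+7·60·43=141900; k=3: 20160+0+7·48·43=34608 → min 34608.
Length 4: W₁..W₄: k=1: 0+34608+34·7·43=44842; k=2: 14280+123840+34·60·43=225840; k=3: 31584+0+34·48·43=101760 → min 44842.
Optimal order: (W₁ × ((W₂ × W₃) × W₄)) with cost 44842.

44842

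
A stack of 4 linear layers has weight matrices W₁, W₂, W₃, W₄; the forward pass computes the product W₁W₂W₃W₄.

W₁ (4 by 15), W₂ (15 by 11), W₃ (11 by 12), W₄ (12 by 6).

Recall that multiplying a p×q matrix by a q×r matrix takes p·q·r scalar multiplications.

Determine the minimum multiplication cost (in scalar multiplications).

1476

Adjacent pairs: W₁W₂ = 4·15·11 = 660; W₂W₃ = 15·11·12 = 1980; W₃W₄ = 11·12·6 = 792.
Length 3: W₁..W₃: k=1: 0+1980+4·15·12=2700; k=2: 660+0+4·11·12=1188 → min 1188 | W₂..W₄: k=2: 0+792+15·11·6=1782; k=3: 1980+0+15·12·6=3060 → min 1782.
Length 4: W₁..W₄: k=1: 0+1782+4·15·6=2142; k=2: 660+792+4·11·6=1716; k=3: 1188+0+4·12·6=1476 → min 1476.
Optimal order: (((W₁W₂)W₃)W₄) with cost 1476.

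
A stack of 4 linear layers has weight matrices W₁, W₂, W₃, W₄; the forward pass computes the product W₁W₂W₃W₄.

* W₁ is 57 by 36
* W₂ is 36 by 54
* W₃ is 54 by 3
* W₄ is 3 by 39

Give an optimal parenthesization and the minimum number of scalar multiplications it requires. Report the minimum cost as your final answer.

18657

Adjacent pairs: W₁W₂ = 57·36·54 = 110808; W₂W₃ = 36·54·3 = 5832; W₃W₄ = 54·3·39 = 6318.
Length 3: W₁..W₃: k=1: 0+5832+57·36·3=11988; k=2: 110808+0+57·54·3=120042 → min 11988 | W₂..W₄: k=2: 0+6318+36·54·39=82134; k=3: 5832+0+36·3·39=10044 → min 10044.
Length 4: W₁..W₄: k=1: 0+10044+57·36·39=90072; k=2: 110808+6318+57·54·39=237168; k=3: 11988+0+57·3·39=18657 → min 18657.
Optimal parenthesization: ((W₁(W₂W₃))W₄) with cost 18657.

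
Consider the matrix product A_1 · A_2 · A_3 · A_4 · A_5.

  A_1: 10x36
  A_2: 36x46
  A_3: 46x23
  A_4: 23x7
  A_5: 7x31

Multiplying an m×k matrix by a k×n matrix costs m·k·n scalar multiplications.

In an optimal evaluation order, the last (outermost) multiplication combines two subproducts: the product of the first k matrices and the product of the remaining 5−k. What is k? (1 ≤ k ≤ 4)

4

Adjacent pairs: A_1A_2 = 10·36·46 = 16560; A_2A_3 = 36·46·23 = 38088; A_3A_4 = 46·23·7 = 7406; A_4A_5 = 23·7·31 = 4991.
Length 3: A_1..A_3: k=1: 0+38088+10·36·23=46368; k=2: 16560+0+10·46·23=27140 → min 27140 | A_2..A_4: k=2: 0+7406+36·46·7=18998; k=3: 38088+0+36·23·7=43884 → min 18998 | A_3..A_5: k=3: 0+4991+46·23·31=37789; k=4: 7406+0+46·7·31=17388 → min 17388.
Length 4: A_1..A_4: k=1: 0+18998+10·36·7=21518; k=2: 16560+7406+10·46·7=27186; k=3: 27140+0+10·23·7=28750 → min 21518 | A_2..A_5: k=2: 0+17388+36·46·31=68724; k=3: 38088+4991+36·23·31=68747; k=4: 18998+0+36·7·31=26810 → min 26810.
Top-level splits: k=1: (A_1..A_1)·(A_2..A_5) → 0+26810+10·36·31 = 37970; k=2: (A_1..A_2)·(A_3..A_5) → 16560+17388+10·46·31 = 48208; k=3: (A_1..A_3)·(A_4..A_5) → 27140+4991+10·23·31 = 39261; k=4: (A_1..A_4)·(A_5..A_5) → 21518+0+10·7·31 = 23688.
Best split is after A_4, i.e. k = 4.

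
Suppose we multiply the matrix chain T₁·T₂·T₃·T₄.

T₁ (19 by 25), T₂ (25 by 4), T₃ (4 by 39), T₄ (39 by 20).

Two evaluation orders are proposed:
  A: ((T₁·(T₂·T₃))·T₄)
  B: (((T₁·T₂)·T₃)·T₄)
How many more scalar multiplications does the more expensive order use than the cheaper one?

Order A = ((T₁·(T₂·T₃))·T₄): (T₂·T₃): 25×4 by 4×39 → 25×39, cost 25·4·39 = 3900; (T₁·(T₂·T₃)): 19×25 by 25×39 → 19×39, cost 19·25·39 = 18525; cumulative 22425; ((T₁·(T₂·T₃))·T₄): 19×39 by 39×20 → 19×20, cost 19·39·20 = 14820; cumulative 37245. Total 37245.
Order B = (((T₁·T₂)·T₃)·T₄): (T₁·T₂): 19×25 by 25×4 → 19×4, cost 19·25·4 = 1900; ((T₁·T₂)·T₃): 19×4 by 4×39 → 19×39, cost 19·4·39 = 2964; cumulative 4864; (((T₁·T₂)·T₃)·T₄): 19×39 by 39×20 → 19×20, cost 19·39·20 = 14820; cumulative 19684. Total 19684.
Difference: |37245 − 19684| = 17561.

17561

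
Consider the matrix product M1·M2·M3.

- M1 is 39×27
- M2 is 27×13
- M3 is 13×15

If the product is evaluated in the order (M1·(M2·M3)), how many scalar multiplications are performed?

21060

(M2·M3): 27×13 by 13×15 → 27×15, cost 27·13·15 = 5265
(M1·(M2·M3)): 39×27 by 27×15 → 39×15, cost 39·27·15 = 15795; cumulative 21060
Total: 21060 scalar multiplications.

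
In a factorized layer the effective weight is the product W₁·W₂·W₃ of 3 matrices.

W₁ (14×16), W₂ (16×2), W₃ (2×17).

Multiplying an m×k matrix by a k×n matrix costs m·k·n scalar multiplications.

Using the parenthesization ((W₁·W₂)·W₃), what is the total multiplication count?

(W₁·W₂): 14×16 by 16×2 → 14×2, cost 14·16·2 = 448
((W₁·W₂)·W₃): 14×2 by 2×17 → 14×17, cost 14·2·17 = 476; cumulative 924
Total: 924 scalar multiplications.

924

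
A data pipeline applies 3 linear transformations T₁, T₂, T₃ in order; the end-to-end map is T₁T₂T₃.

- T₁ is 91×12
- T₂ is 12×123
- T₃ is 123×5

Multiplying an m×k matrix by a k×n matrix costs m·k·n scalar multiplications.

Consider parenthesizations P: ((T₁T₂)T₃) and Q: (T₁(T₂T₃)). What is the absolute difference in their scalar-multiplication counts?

177441

Order P = ((T₁T₂)T₃): (T₁T₂): 91×12 by 12×123 → 91×123, cost 91·12·123 = 134316; ((T₁T₂)T₃): 91×123 by 123×5 → 91×5, cost 91·123·5 = 55965; cumulative 190281. Total 190281.
Order Q = (T₁(T₂T₃)): (T₂T₃): 12×123 by 123×5 → 12×5, cost 12·123·5 = 7380; (T₁(T₂T₃)): 91×12 by 12×5 → 91×5, cost 91·12·5 = 5460; cumulative 12840. Total 12840.
Difference: |190281 − 12840| = 177441.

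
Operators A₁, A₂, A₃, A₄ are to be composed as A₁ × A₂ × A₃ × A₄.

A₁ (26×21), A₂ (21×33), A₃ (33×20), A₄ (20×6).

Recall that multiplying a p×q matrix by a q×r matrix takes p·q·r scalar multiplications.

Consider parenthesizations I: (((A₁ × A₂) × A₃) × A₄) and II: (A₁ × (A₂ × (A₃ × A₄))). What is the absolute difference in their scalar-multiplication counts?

26904

Order I = (((A₁ × A₂) × A₃) × A₄): (A₁ × A₂): 26×21 by 21×33 → 26×33, cost 26·21·33 = 18018; ((A₁ × A₂) × A₃): 26×33 by 33×20 → 26×20, cost 26·33·20 = 17160; cumulative 35178; (((A₁ × A₂) × A₃) × A₄): 26×20 by 20×6 → 26×6, cost 26·20·6 = 3120; cumulative 38298. Total 38298.
Order II = (A₁ × (A₂ × (A₃ × A₄))): (A₃ × A₄): 33×20 by 20×6 → 33×6, cost 33·20·6 = 3960; (A₂ × (A₃ × A₄)): 21×33 by 33×6 → 21×6, cost 21·33·6 = 4158; cumulative 8118; (A₁ × (A₂ × (A₃ × A₄))): 26×21 by 21×6 → 26×6, cost 26·21·6 = 3276; cumulative 11394. Total 11394.
Difference: |38298 − 11394| = 26904.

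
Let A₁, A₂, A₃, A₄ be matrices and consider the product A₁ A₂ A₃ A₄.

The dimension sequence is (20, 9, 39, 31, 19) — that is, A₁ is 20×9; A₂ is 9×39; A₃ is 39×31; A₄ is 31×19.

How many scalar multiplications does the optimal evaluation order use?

Adjacent pairs: A₁A₂ = 20·9·39 = 7020; A₂A₃ = 9·39·31 = 10881; A₃A₄ = 39·31·19 = 22971.
Length 3: A₁..A₃: k=1: 0+10881+20·9·31=16461; k=2: 7020+0+20·39·31=31200 → min 16461 | A₂..A₄: k=2: 0+22971+9·39·19=29640; k=3: 10881+0+9·31·19=16182 → min 16182.
Length 4: A₁..A₄: k=1: 0+16182+20·9·19=19602; k=2: 7020+22971+20·39·19=44811; k=3: 16461+0+20·31·19=28241 → min 19602.
Optimal order: (A₁ ((A₂ A₃) A₄)) with cost 19602.

19602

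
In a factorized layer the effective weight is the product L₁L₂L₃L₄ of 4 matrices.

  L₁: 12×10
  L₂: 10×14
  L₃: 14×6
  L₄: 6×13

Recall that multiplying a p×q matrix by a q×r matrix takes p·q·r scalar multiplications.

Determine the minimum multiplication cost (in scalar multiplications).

2496

Adjacent pairs: L₁L₂ = 12·10·14 = 1680; L₂L₃ = 10·14·6 = 840; L₃L₄ = 14·6·13 = 1092.
Length 3: L₁..L₃: k=1: 0+840+12·10·6=1560; k=2: 1680+0+12·14·6=2688 → min 1560 | L₂..L₄: k=2: 0+1092+10·14·13=2912; k=3: 840+0+10·6·13=1620 → min 1620.
Length 4: L₁..L₄: k=1: 0+1620+12·10·13=3180; k=2: 1680+1092+12·14·13=4956; k=3: 1560+0+12·6·13=2496 → min 2496.
Optimal order: ((L₁(L₂L₃))L₄) with cost 2496.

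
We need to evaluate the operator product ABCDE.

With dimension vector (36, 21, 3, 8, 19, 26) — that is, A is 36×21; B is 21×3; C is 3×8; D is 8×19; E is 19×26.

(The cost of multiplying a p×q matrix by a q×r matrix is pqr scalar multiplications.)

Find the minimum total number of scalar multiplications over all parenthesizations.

Adjacent pairs: AB = 36·21·3 = 2268; BC = 21·3·8 = 504; CD = 3·8·19 = 456; DE = 8·19·26 = 3952.
Length 3: A..C: k=1: 0+504+36·21·8=6552; k=2: 2268+0+36·3·8=3132 → min 3132 | B..D: k=2: 0+456+21·3·19=1653; k=3: 504+0+21·8·19=3696 → min 1653 | C..E: k=3: 0+3952+3·8·26=4576; k=4: 456+0+3·19·26=1938 → min 1938.
Length 4: A..D: k=1: 0+1653+36·21·19=16017; k=2: 2268+456+36·3·19=4776; k=3: 3132+0+36·8·19=8604 → min 4776 | B..E: k=2: 0+1938+21·3·26=3576; k=3: 504+3952+21·8·26=8824; k=4: 1653+0+21·19·26=12027 → min 3576.
Length 5: A..E: k=1: 0+3576+36·21·26=23232; k=2: 2268+1938+36·3·26=7014; k=3: 3132+3952+36·8·26=14572; k=4: 4776+0+36·19·26=22560 → min 7014.
Optimal order: ((AB)((CD)E)) with cost 7014.

7014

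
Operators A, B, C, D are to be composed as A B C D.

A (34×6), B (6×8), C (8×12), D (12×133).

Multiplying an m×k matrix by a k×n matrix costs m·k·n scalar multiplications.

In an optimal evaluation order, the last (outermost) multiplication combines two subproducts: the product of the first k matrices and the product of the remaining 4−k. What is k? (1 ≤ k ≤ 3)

Adjacent pairs: AB = 34·6·8 = 1632; BC = 6·8·12 = 576; CD = 8·12·133 = 12768.
Length 3: A..C: k=1: 0+576+34·6·12=3024; k=2: 1632+0+34·8·12=4896 → min 3024 | B..D: k=2: 0+12768+6·8·133=19152; k=3: 576+0+6·12·133=10152 → min 10152.
Top-level splits: k=1: (A..A)·(B..D) → 0+10152+34·6·133 = 37284; k=2: (A..B)·(C..D) → 1632+12768+34·8·133 = 50576; k=3: (A..C)·(D..D) → 3024+0+34·12·133 = 57288.
Best split is after A, i.e. k = 1.

1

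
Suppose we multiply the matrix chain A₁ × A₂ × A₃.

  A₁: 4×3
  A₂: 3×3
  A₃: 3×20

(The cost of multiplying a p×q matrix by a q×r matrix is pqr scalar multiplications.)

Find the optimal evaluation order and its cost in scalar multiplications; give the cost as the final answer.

(A₁ × (A₂ × A₃)): cost 420.
((A₁ × A₂) × A₃): cost 276.
Optimal: ((A₁ × A₂) × A₃) with cost 276.

276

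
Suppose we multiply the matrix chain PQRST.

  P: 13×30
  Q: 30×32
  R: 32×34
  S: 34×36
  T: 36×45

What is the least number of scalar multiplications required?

63596

Adjacent pairs: PQ = 13·30·32 = 12480; QR = 30·32·34 = 32640; RS = 32·34·36 = 39168; ST = 34·36·45 = 55080.
Length 3: P..R: k=1: 0+32640+13·30·34=45900; k=2: 12480+0+13·32·34=26624 → min 26624 | Q..S: k=2: 0+39168+30·32·36=73728; k=3: 32640+0+30·34·36=69360 → min 69360 | R..T: k=3: 0+55080+32·34·45=104040; k=4: 39168+0+32·36·45=91008 → min 91008.
Length 4: P..S: k=1: 0+69360+13·30·36=83400; k=2: 12480+39168+13·32·36=66624; k=3: 26624+0+13·34·36=42536 → min 42536 | Q..T: k=2: 0+91008+30·32·45=134208; k=3: 32640+55080+30·34·45=133620; k=4: 69360+0+30·36·45=117960 → min 117960.
Length 5: P..T: k=1: 0+117960+13·30·45=135510; k=2: 12480+91008+13·32·45=122208; k=3: 26624+55080+13·34·45=101594; k=4: 42536+0+13·36·45=63596 → min 63596.
Optimal order: ((((PQ)R)S)T) with cost 63596.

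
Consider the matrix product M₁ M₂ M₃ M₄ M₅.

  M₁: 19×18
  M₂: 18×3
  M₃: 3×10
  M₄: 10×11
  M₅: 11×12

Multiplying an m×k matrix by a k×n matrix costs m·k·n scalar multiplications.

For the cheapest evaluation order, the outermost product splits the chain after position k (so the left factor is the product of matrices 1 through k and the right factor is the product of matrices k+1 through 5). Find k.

Adjacent pairs: M₁M₂ = 19·18·3 = 1026; M₂M₃ = 18·3·10 = 540; M₃M₄ = 3·10·11 = 330; M₄M₅ = 10·11·12 = 1320.
Length 3: M₁..M₃: k=1: 0+540+19·18·10=3960; k=2: 1026+0+19·3·10=1596 → min 1596 | M₂..M₄: k=2: 0+330+18·3·11=924; k=3: 540+0+18·10·11=2520 → min 924 | M₃..M₅: k=3: 0+1320+3·10·12=1680; k=4: 330+0+3·11·12=726 → min 726.
Length 4: M₁..M₄: k=1: 0+924+19·18·11=4686; k=2: 1026+330+19·3·11=1983; k=3: 1596+0+19·10·11=3686 → min 1983 | M₂..M₅: k=2: 0+726+18·3·12=1374; k=3: 540+1320+18·10·12=4020; k=4: 924+0+18·11·12=3300 → min 1374.
Top-level splits: k=1: (M₁..M₁)·(M₂..M₅) → 0+1374+19·18·12 = 5478; k=2: (M₁..M₂)·(M₃..M₅) → 1026+726+19·3·12 = 2436; k=3: (M₁..M₃)·(M₄..M₅) → 1596+1320+19·10·12 = 5196; k=4: (M₁..M₄)·(M₅..M₅) → 1983+0+19·11·12 = 4491.
Best split is after M₂, i.e. k = 2.

2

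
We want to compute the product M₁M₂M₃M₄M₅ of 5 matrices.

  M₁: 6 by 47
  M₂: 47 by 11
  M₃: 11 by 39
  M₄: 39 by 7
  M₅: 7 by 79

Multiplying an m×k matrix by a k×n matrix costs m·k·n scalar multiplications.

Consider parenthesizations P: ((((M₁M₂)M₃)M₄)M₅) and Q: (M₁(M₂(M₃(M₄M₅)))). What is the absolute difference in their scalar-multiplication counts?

107947

Order P = ((((M₁M₂)M₃)M₄)M₅): (M₁M₂): 6×47 by 47×11 → 6×11, cost 6·47·11 = 3102; ((M₁M₂)M₃): 6×11 by 11×39 → 6×39, cost 6·11·39 = 2574; cumulative 5676; (((M₁M₂)M₃)M₄): 6×39 by 39×7 → 6×7, cost 6·39·7 = 1638; cumulative 7314; ((((M₁M₂)M₃)M₄)M₅): 6×7 by 7×79 → 6×79, cost 6·7·79 = 3318; cumulative 10632. Total 10632.
Order Q = (M₁(M₂(M₃(M₄M₅)))): (M₄M₅): 39×7 by 7×79 → 39×79, cost 39·7·79 = 21567; (M₃(M₄M₅)): 11×39 by 39×79 → 11×79, cost 11·39·79 = 33891; cumulative 55458; (M₂(M₃(M₄M₅))): 47×11 by 11×79 → 47×79, cost 47·11·79 = 40843; cumulative 96301; (M₁(M₂(M₃(M₄M₅)))): 6×47 by 47×79 → 6×79, cost 6·47·79 = 22278; cumulative 118579. Total 118579.
Difference: |10632 − 118579| = 107947.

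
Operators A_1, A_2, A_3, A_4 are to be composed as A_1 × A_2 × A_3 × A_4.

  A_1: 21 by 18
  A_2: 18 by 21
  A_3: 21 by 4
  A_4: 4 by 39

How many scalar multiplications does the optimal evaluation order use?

Adjacent pairs: A_1A_2 = 21·18·21 = 7938; A_2A_3 = 18·21·4 = 1512; A_3A_4 = 21·4·39 = 3276.
Length 3: A_1..A_3: k=1: 0+1512+21·18·4=3024; k=2: 7938+0+21·21·4=9702 → min 3024 | A_2..A_4: k=2: 0+3276+18·21·39=18018; k=3: 1512+0+18·4·39=4320 → min 4320.
Length 4: A_1..A_4: k=1: 0+4320+21·18·39=19062; k=2: 7938+3276+21·21·39=28413; k=3: 3024+0+21·4·39=6300 → min 6300.
Optimal order: ((A_1 × (A_2 × A_3)) × A_4) with cost 6300.

6300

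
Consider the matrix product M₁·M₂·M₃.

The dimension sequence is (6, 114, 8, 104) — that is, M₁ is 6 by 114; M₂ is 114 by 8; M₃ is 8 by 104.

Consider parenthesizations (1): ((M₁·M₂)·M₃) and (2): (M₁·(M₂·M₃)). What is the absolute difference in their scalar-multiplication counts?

155520

Order (1) = ((M₁·M₂)·M₃): (M₁·M₂): 6×114 by 114×8 → 6×8, cost 6·114·8 = 5472; ((M₁·M₂)·M₃): 6×8 by 8×104 → 6×104, cost 6·8·104 = 4992; cumulative 10464. Total 10464.
Order (2) = (M₁·(M₂·M₃)): (M₂·M₃): 114×8 by 8×104 → 114×104, cost 114·8·104 = 94848; (M₁·(M₂·M₃)): 6×114 by 114×104 → 6×104, cost 6·114·104 = 71136; cumulative 165984. Total 165984.
Difference: |10464 − 165984| = 155520.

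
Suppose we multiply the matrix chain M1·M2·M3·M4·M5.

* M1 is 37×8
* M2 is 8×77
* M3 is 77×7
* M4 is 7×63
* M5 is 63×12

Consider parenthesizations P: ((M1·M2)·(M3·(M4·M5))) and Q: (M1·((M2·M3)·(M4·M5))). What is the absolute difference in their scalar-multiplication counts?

Order P = ((M1·M2)·(M3·(M4·M5))): (M1·M2): 37×8 by 8×77 → 37×77, cost 37·8·77 = 22792; (M4·M5): 7×63 by 63×12 → 7×12, cost 7·63·12 = 5292; (M3·(M4·M5)): 77×7 by 7×12 → 77×12, cost 77·7·12 = 6468; cumulative 11760; ((M1·M2)·(M3·(M4·M5))): 37×77 by 77×12 → 37×12, cost 37·77·12 = 34188; cumulative 68740. Total 68740.
Order Q = (M1·((M2·M3)·(M4·M5))): (M2·M3): 8×77 by 77×7 → 8×7, cost 8·77·7 = 4312; (M4·M5): 7×63 by 63×12 → 7×12, cost 7·63·12 = 5292; ((M2·M3)·(M4·M5)): 8×7 by 7×12 → 8×12, cost 8·7·12 = 672; cumulative 10276; (M1·((M2·M3)·(M4·M5))): 37×8 by 8×12 → 37×12, cost 37·8·12 = 3552; cumulative 13828. Total 13828.
Difference: |68740 − 13828| = 54912.

54912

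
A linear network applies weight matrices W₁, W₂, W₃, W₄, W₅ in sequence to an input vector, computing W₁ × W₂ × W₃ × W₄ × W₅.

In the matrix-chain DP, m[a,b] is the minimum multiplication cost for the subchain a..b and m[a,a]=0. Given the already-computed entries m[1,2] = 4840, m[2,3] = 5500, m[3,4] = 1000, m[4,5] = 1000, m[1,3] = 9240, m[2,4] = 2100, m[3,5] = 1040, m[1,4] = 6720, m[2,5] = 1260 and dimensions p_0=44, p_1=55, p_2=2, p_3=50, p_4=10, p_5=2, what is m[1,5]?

m[1,5] = min over k∈[1,4] of m[1,k]+m[k+1,5]+p_{0}·p_k·p_{5}.
k=1: 0 + 1260 + 44·55·2 = 6100; k=2: 4840 + 1040 + 44·2·2 = 6056; k=3: 9240 + 1000 + 44·50·2 = 14640; k=4: 6720 + 0 + 44·10·2 = 7600.
Minimum: 6056 at k=2.

6056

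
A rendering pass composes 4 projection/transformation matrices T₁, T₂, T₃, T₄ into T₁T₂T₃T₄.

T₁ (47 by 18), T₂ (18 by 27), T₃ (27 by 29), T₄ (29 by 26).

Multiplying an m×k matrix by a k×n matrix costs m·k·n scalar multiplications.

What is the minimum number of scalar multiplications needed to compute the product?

49662

Adjacent pairs: T₁T₂ = 47·18·27 = 22842; T₂T₃ = 18·27·29 = 14094; T₃T₄ = 27·29·26 = 20358.
Length 3: T₁..T₃: k=1: 0+14094+47·18·29=38628; k=2: 22842+0+47·27·29=59643 → min 38628 | T₂..T₄: k=2: 0+20358+18·27·26=32994; k=3: 14094+0+18·29·26=27666 → min 27666.
Length 4: T₁..T₄: k=1: 0+27666+47·18·26=49662; k=2: 22842+20358+47·27·26=76194; k=3: 38628+0+47·29·26=74066 → min 49662.
Optimal order: (T₁((T₂T₃)T₄)) with cost 49662.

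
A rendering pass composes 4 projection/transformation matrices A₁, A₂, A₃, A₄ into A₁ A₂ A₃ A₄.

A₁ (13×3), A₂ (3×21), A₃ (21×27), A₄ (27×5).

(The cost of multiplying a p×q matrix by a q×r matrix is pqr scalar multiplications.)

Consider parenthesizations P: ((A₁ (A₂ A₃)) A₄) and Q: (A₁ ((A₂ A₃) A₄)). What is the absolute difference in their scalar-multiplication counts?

Order P = ((A₁ (A₂ A₃)) A₄): (A₂ A₃): 3×21 by 21×27 → 3×27, cost 3·21·27 = 1701; (A₁ (A₂ A₃)): 13×3 by 3×27 → 13×27, cost 13·3·27 = 1053; cumulative 2754; ((A₁ (A₂ A₃)) A₄): 13×27 by 27×5 → 13×5, cost 13·27·5 = 1755; cumulative 4509. Total 4509.
Order Q = (A₁ ((A₂ A₃) A₄)): (A₂ A₃): 3×21 by 21×27 → 3×27, cost 3·21·27 = 1701; ((A₂ A₃) A₄): 3×27 by 27×5 → 3×5, cost 3·27·5 = 405; cumulative 2106; (A₁ ((A₂ A₃) A₄)): 13×3 by 3×5 → 13×5, cost 13·3·5 = 195; cumulative 2301. Total 2301.
Difference: |4509 − 2301| = 2208.

2208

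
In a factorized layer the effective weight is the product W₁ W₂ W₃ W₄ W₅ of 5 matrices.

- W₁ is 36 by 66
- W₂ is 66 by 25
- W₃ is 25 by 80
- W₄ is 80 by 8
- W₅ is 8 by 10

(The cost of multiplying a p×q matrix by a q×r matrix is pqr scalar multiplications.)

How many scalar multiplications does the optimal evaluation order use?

51088

Adjacent pairs: W₁W₂ = 36·66·25 = 59400; W₂W₃ = 66·25·80 = 132000; W₃W₄ = 25·80·8 = 16000; W₄W₅ = 80·8·10 = 6400.
Length 3: W₁..W₃: k=1: 0+132000+36·66·80=322080; k=2: 59400+0+36·25·80=131400 → min 131400 | W₂..W₄: k=2: 0+16000+66·25·8=29200; k=3: 132000+0+66·80·8=174240 → min 29200 | W₃..W₅: k=3: 0+6400+25·80·10=26400; k=4: 16000+0+25·8·10=18000 → min 18000.
Length 4: W₁..W₄: k=1: 0+29200+36·66·8=48208; k=2: 59400+16000+36·25·8=82600; k=3: 131400+0+36·80·8=154440 → min 48208 | W₂..W₅: k=2: 0+18000+66·25·10=34500; k=3: 132000+6400+66·80·10=191200; k=4: 29200+0+66·8·10=34480 → min 34480.
Length 5: W₁..W₅: k=1: 0+34480+36·66·10=58240; k=2: 59400+18000+36·25·10=86400; k=3: 131400+6400+36·80·10=166600; k=4: 48208+0+36·8·10=51088 → min 51088.
Optimal order: ((W₁ (W₂ (W₃ W₄))) W₅) with cost 51088.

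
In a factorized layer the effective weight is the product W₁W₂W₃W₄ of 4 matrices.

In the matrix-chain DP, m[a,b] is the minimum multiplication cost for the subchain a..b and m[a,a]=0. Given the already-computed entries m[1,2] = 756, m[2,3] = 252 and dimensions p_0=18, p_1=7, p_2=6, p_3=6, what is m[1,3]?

m[1,3] = min over k∈[1,2] of m[1,k]+m[k+1,3]+p_{0}·p_k·p_{3}.
k=1: 0 + 252 + 18·7·6 = 1008; k=2: 756 + 0 + 18·6·6 = 1404.
Minimum: 1008 at k=1.

1008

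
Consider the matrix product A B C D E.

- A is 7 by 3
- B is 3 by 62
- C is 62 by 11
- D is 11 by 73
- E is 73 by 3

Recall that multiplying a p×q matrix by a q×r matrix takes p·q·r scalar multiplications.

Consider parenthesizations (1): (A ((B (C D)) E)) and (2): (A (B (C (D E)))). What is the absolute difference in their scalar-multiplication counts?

Order (1) = (A ((B (C D)) E)): (C D): 62×11 by 11×73 → 62×73, cost 62·11·73 = 49786; (B (C D)): 3×62 by 62×73 → 3×73, cost 3·62·73 = 13578; cumulative 63364; ((B (C D)) E): 3×73 by 73×3 → 3×3, cost 3·73·3 = 657; cumulative 64021; (A ((B (C D)) E)): 7×3 by 3×3 → 7×3, cost 7·3·3 = 63; cumulative 64084. Total 64084.
Order (2) = (A (B (C (D E)))): (D E): 11×73 by 73×3 → 11×3, cost 11·73·3 = 2409; (C (D E)): 62×11 by 11×3 → 62×3, cost 62·11·3 = 2046; cumulative 4455; (B (C (D E))): 3×62 by 62×3 → 3×3, cost 3·62·3 = 558; cumulative 5013; (A (B (C (D E)))): 7×3 by 3×3 → 7×3, cost 7·3·3 = 63; cumulative 5076. Total 5076.
Difference: |64084 − 5076| = 59008.

59008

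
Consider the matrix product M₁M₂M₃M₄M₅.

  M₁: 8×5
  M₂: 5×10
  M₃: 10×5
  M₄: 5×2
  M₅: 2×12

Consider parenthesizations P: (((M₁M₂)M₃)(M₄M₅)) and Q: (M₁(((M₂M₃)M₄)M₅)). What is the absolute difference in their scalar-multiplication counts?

500

Order P = (((M₁M₂)M₃)(M₄M₅)): (M₁M₂): 8×5 by 5×10 → 8×10, cost 8·5·10 = 400; ((M₁M₂)M₃): 8×10 by 10×5 → 8×5, cost 8·10·5 = 400; cumulative 800; (M₄M₅): 5×2 by 2×12 → 5×12, cost 5·2·12 = 120; (((M₁M₂)M₃)(M₄M₅)): 8×5 by 5×12 → 8×12, cost 8·5·12 = 480; cumulative 1400. Total 1400.
Order Q = (M₁(((M₂M₃)M₄)M₅)): (M₂M₃): 5×10 by 10×5 → 5×5, cost 5·10·5 = 250; ((M₂M₃)M₄): 5×5 by 5×2 → 5×2, cost 5·5·2 = 50; cumulative 300; (((M₂M₃)M₄)M₅): 5×2 by 2×12 → 5×12, cost 5·2·12 = 120; cumulative 420; (M₁(((M₂M₃)M₄)M₅)): 8×5 by 5×12 → 8×12, cost 8·5·12 = 480; cumulative 900. Total 900.
Difference: |1400 − 900| = 500.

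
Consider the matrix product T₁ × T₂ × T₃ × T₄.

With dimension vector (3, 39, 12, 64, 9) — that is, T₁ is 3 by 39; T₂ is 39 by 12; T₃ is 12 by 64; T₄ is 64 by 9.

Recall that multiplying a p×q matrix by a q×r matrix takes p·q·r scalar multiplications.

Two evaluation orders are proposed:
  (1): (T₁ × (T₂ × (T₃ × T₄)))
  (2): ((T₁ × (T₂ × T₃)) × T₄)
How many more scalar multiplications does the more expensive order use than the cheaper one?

Order (1) = (T₁ × (T₂ × (T₃ × T₄))): (T₃ × T₄): 12×64 by 64×9 → 12×9, cost 12·64·9 = 6912; (T₂ × (T₃ × T₄)): 39×12 by 12×9 → 39×9, cost 39·12·9 = 4212; cumulative 11124; (T₁ × (T₂ × (T₃ × T₄))): 3×39 by 39×9 → 3×9, cost 3·39·9 = 1053; cumulative 12177. Total 12177.
Order (2) = ((T₁ × (T₂ × T₃)) × T₄): (T₂ × T₃): 39×12 by 12×64 → 39×64, cost 39·12·64 = 29952; (T₁ × (T₂ × T₃)): 3×39 by 39×64 → 3×64, cost 3·39·64 = 7488; cumulative 37440; ((T₁ × (T₂ × T₃)) × T₄): 3×64 by 64×9 → 3×9, cost 3·64·9 = 1728; cumulative 39168. Total 39168.
Difference: |12177 − 39168| = 26991.

26991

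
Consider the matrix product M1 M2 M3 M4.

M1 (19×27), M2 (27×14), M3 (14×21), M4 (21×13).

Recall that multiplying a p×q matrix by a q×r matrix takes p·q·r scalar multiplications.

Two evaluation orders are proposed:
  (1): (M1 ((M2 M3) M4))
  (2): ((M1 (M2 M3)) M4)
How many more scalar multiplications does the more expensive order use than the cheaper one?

Order (1) = (M1 ((M2 M3) M4)): (M2 M3): 27×14 by 14×21 → 27×21, cost 27·14·21 = 7938; ((M2 M3) M4): 27×21 by 21×13 → 27×13, cost 27·21·13 = 7371; cumulative 15309; (M1 ((M2 M3) M4)): 19×27 by 27×13 → 19×13, cost 19·27·13 = 6669; cumulative 21978. Total 21978.
Order (2) = ((M1 (M2 M3)) M4): (M2 M3): 27×14 by 14×21 → 27×21, cost 27·14·21 = 7938; (M1 (M2 M3)): 19×27 by 27×21 → 19×21, cost 19·27·21 = 10773; cumulative 18711; ((M1 (M2 M3)) M4): 19×21 by 21×13 → 19×13, cost 19·21·13 = 5187; cumulative 23898. Total 23898.
Difference: |21978 − 23898| = 1920.

1920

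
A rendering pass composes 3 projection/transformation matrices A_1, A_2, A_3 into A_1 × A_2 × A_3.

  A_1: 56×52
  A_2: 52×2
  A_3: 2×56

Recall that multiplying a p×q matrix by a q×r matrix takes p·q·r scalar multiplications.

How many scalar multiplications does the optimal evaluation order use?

12096

Order (A_1 × (A_2 × A_3)): (A_2 × A_3): 52×2 by 2×56 → 52×56, cost 52·2·56 = 5824; (A_1 × (A_2 × A_3)): 56×52 by 52×56 → 56×56, cost 56·52·56 = 163072; cumulative 168896. Total 168896.
Order ((A_1 × A_2) × A_3): (A_1 × A_2): 56×52 by 52×2 → 56×2, cost 56·52·2 = 5824; ((A_1 × A_2) × A_3): 56×2 by 2×56 → 56×56, cost 56·2·56 = 6272; cumulative 12096. Total 12096.
Minimum: 12096.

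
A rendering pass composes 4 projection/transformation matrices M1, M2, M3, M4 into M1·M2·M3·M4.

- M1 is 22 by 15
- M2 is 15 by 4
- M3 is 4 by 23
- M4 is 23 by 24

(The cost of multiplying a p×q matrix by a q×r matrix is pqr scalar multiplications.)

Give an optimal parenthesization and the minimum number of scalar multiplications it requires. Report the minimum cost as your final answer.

5640

Adjacent pairs: M1M2 = 22·15·4 = 1320; M2M3 = 15·4·23 = 1380; M3M4 = 4·23·24 = 2208.
Length 3: M1..M3: k=1: 0+1380+22·15·23=8970; k=2: 1320+0+22·4·23=3344 → min 3344 | M2..M4: k=2: 0+2208+15·4·24=3648; k=3: 1380+0+15·23·24=9660 → min 3648.
Length 4: M1..M4: k=1: 0+3648+22·15·24=11568; k=2: 1320+2208+22·4·24=5640; k=3: 3344+0+22·23·24=15488 → min 5640.
Optimal parenthesization: ((M1·M2)·(M3·M4)) with cost 5640.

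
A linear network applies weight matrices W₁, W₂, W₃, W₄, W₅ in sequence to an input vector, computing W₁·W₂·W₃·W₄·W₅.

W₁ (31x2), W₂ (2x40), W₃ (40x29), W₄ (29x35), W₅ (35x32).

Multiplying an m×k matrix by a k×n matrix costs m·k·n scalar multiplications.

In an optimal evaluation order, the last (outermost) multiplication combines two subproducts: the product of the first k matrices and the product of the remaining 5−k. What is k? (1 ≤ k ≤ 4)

Adjacent pairs: W₁W₂ = 31·2·40 = 2480; W₂W₃ = 2·40·29 = 2320; W₃W₄ = 40·29·35 = 40600; W₄W₅ = 29·35·32 = 32480.
Length 3: W₁..W₃: k=1: 0+2320+31·2·29=4118; k=2: 2480+0+31·40·29=38440 → min 4118 | W₂..W₄: k=2: 0+40600+2·40·35=43400; k=3: 2320+0+2·29·35=4350 → min 4350 | W₃..W₅: k=3: 0+32480+40·29·32=69600; k=4: 40600+0+40·35·32=85400 → min 69600.
Length 4: W₁..W₄: k=1: 0+4350+31·2·35=6520; k=2: 2480+40600+31·40·35=86480; k=3: 4118+0+31·29·35=35583 → min 6520 | W₂..W₅: k=2: 0+69600+2·40·32=72160; k=3: 2320+32480+2·29·32=36656; k=4: 4350+0+2·35·32=6590 → min 6590.
Top-level splits: k=1: (W₁..W₁)·(W₂..W₅) → 0+6590+31·2·32 = 8574; k=2: (W₁..W₂)·(W₃..W₅) → 2480+69600+31·40·32 = 111760; k=3: (W₁..W₃)·(W₄..W₅) → 4118+32480+31·29·32 = 65366; k=4: (W₁..W₄)·(W₅..W₅) → 6520+0+31·35·32 = 41240.
Best split is after W₁, i.e. k = 1.

1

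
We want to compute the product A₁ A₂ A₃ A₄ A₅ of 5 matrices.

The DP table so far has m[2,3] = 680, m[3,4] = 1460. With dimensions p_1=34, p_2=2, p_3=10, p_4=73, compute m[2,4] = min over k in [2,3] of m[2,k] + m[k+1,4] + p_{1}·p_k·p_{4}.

m[2,4] = min over k∈[2,3] of m[2,k]+m[k+1,4]+p_{1}·p_k·p_{4}.
k=2: 0 + 1460 + 34·2·73 = 6424; k=3: 680 + 0 + 34·10·73 = 25500.
Minimum: 6424 at k=2.

6424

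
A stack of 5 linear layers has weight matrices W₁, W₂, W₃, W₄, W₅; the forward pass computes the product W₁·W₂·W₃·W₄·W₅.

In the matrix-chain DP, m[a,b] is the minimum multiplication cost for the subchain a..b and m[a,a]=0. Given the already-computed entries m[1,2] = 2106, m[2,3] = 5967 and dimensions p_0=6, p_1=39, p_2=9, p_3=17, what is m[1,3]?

3024

m[1,3] = min over k∈[1,2] of m[1,k]+m[k+1,3]+p_{0}·p_k·p_{3}.
k=1: 0 + 5967 + 6·39·17 = 9945; k=2: 2106 + 0 + 6·9·17 = 3024.
Minimum: 3024 at k=2.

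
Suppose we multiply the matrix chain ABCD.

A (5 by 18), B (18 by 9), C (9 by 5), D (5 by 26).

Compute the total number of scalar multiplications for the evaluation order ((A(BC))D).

1910

(BC): 18×9 by 9×5 → 18×5, cost 18·9·5 = 810
(A(BC)): 5×18 by 18×5 → 5×5, cost 5·18·5 = 450; cumulative 1260
((A(BC))D): 5×5 by 5×26 → 5×26, cost 5·5·26 = 650; cumulative 1910
Total: 1910 scalar multiplications.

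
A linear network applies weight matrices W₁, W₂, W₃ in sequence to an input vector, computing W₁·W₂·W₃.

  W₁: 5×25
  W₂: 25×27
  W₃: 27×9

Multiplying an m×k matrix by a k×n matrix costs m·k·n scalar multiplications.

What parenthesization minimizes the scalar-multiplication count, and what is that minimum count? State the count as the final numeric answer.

4590

(W₁·(W₂·W₃)): cost 7200.
((W₁·W₂)·W₃): cost 4590.
Optimal: ((W₁·W₂)·W₃) with cost 4590.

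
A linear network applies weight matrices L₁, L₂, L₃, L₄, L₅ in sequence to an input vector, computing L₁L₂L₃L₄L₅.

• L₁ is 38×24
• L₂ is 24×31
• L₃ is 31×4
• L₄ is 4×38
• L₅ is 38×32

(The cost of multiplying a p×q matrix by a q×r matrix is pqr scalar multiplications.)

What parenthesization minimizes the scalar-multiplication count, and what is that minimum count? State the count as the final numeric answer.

16352

Adjacent pairs: L₁L₂ = 38·24·31 = 28272; L₂L₃ = 24·31·4 = 2976; L₃L₄ = 31·4·38 = 4712; L₄L₅ = 4·38·32 = 4864.
Length 3: L₁..L₃: k=1: 0+2976+38·24·4=6624; k=2: 28272+0+38·31·4=32984 → min 6624 | L₂..L₄: k=2: 0+4712+24·31·38=32984; k=3: 2976+0+24·4·38=6624 → min 6624 | L₃..L₅: k=3: 0+4864+31·4·32=8832; k=4: 4712+0+31·38·32=42408 → min 8832.
Length 4: L₁..L₄: k=1: 0+6624+38·24·38=41280; k=2: 28272+4712+38·31·38=77748; k=3: 6624+0+38·4·38=12400 → min 12400 | L₂..L₅: k=2: 0+8832+24·31·32=32640; k=3: 2976+4864+24·4·32=10912; k=4: 6624+0+24·38·32=35808 → min 10912.
Length 5: L₁..L₅: k=1: 0+10912+38·24·32=40096; k=2: 28272+8832+38·31·32=74800; k=3: 6624+4864+38·4·32=16352; k=4: 12400+0+38·38·32=58608 → min 16352.
Optimal parenthesization: ((L₁(L₂L₃))(L₄L₅)) with cost 16352.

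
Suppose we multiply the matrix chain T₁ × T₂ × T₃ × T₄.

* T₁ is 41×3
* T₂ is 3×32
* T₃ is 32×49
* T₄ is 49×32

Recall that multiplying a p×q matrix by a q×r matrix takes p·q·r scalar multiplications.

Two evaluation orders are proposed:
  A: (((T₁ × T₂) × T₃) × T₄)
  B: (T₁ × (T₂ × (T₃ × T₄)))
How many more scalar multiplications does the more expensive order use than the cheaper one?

Order A = (((T₁ × T₂) × T₃) × T₄): (T₁ × T₂): 41×3 by 3×32 → 41×32, cost 41·3·32 = 3936; ((T₁ × T₂) × T₃): 41×32 by 32×49 → 41×49, cost 41·32·49 = 64288; cumulative 68224; (((T₁ × T₂) × T₃) × T₄): 41×49 by 49×32 → 41×32, cost 41·49·32 = 64288; cumulative 132512. Total 132512.
Order B = (T₁ × (T₂ × (T₃ × T₄))): (T₃ × T₄): 32×49 by 49×32 → 32×32, cost 32·49·32 = 50176; (T₂ × (T₃ × T₄)): 3×32 by 32×32 → 3×32, cost 3·32·32 = 3072; cumulative 53248; (T₁ × (T₂ × (T₃ × T₄))): 41×3 by 3×32 → 41×32, cost 41·3·32 = 3936; cumulative 57184. Total 57184.
Difference: |132512 − 57184| = 75328.

75328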